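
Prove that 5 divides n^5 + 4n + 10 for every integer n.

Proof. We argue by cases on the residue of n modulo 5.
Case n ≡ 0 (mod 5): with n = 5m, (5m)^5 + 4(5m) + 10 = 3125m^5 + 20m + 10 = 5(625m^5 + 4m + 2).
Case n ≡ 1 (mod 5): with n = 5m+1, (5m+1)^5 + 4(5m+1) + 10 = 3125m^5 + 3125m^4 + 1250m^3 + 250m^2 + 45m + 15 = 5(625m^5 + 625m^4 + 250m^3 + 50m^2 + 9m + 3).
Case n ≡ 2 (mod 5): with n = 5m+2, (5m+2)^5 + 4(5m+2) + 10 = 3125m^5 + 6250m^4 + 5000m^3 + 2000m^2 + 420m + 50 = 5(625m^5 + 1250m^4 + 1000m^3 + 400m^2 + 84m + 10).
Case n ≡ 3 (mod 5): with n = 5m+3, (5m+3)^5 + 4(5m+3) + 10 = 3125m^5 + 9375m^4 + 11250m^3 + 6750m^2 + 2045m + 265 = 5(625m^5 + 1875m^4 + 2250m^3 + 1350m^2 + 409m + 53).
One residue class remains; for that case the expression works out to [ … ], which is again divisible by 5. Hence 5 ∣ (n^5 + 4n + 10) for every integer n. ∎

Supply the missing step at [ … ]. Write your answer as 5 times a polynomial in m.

The residues treated are {0, 1, 2, 3}, so the missing case is n ≡ 4 (mod 5); write n = 5m+4.
Then (5m+4)^5 + 4(5m+4) + 10 = 3125m^5 + 12500m^4 + 20000m^3 + 16000m^2 + 6420m + 1050 = 5(625m^5 + 2500m^4 + 4000m^3 + 3200m^2 + 1284m + 210).

5(625m^5 + 2500m^4 + 4000m^3 + 3200m^2 + 1284m + 210)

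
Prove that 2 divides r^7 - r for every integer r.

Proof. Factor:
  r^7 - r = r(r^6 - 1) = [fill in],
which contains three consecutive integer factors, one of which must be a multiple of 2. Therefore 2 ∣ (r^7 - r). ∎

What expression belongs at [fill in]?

(r - 1)r(r + 1)(r^4 + r^2 + 1)

r^6 - 1 = (r^2 - 1)(r^4 + r^2 + 1), and r^2 - 1 = (r-1)(r+1).
So r(r^6 - 1) = (r - 1)r(r + 1)(r^4 + r^2 + 1).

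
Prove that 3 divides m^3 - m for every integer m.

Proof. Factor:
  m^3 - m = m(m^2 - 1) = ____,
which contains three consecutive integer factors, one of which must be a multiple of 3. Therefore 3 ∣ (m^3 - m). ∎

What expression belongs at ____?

m(m^2 - 1) = m(m - 1)(m + 1) = (m - 1)m(m + 1).
These three factors are consecutive integers, so their product is divisible by 3.

(m - 1)m(m + 1)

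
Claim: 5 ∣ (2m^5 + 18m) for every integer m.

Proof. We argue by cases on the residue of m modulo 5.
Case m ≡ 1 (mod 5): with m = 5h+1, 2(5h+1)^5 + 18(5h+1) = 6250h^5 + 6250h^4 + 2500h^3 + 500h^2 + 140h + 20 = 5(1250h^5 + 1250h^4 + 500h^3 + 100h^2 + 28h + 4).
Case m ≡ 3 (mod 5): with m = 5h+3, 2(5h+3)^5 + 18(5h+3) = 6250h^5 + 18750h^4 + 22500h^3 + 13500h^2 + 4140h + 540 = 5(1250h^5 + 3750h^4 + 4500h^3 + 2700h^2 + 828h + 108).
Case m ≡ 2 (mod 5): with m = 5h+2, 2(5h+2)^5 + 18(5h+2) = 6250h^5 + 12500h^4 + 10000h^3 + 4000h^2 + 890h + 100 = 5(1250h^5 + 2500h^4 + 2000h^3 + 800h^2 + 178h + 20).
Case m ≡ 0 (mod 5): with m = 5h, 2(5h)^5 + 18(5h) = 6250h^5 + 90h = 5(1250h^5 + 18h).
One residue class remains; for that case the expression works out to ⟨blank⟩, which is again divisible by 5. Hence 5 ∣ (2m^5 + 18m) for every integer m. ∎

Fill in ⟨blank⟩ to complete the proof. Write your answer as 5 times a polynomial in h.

The residues treated are {1, 3, 2, 0}, so the missing case is m ≡ 4 (mod 5); write m = 5h+4.
Then 2(5h+4)^5 + 18(5h+4) = 6250h^5 + 25000h^4 + 40000h^3 + 32000h^2 + 12890h + 2120 = 5(1250h^5 + 5000h^4 + 8000h^3 + 6400h^2 + 2578h + 424).

5(1250h^5 + 5000h^4 + 8000h^3 + 6400h^2 + 2578h + 424)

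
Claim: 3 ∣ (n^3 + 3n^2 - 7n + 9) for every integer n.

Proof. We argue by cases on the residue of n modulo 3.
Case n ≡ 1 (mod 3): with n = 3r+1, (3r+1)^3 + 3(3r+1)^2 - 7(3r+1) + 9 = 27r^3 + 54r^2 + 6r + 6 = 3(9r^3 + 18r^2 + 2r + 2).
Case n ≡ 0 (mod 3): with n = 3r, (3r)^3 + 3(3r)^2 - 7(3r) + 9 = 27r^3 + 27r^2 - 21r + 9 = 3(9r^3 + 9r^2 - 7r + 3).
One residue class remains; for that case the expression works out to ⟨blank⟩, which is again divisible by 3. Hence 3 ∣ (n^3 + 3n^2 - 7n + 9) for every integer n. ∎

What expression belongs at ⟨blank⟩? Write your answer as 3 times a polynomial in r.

3(9r^3 + 27r^2 + 17r + 5)

The residues treated are {1, 0}, so the missing case is n ≡ 2 (mod 3); write n = 3r+2.
Then (3r+2)^3 + 3(3r+2)^2 - 7(3r+2) + 9 = 27r^3 + 81r^2 + 51r + 15 = 3(9r^3 + 27r^2 + 17r + 5).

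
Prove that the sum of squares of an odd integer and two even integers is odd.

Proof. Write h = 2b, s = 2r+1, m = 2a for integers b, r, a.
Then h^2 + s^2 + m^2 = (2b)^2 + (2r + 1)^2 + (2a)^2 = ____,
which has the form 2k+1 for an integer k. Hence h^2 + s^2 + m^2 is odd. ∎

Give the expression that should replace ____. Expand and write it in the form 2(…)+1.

(2b)^2 + (2r + 1)^2 + (2a)^2 = 4a^2 + 4b^2 + 4r^2 + 4r + 1
= 2(2a^2 + 2b^2 + 2r^2 + 2r) + 1.
Since 2a^2 + 2b^2 + 2r^2 + 2r is an integer, the sum of squares is of the form 2k+1 for an integer k.

2(2a^2 + 2b^2 + 2r^2 + 2r) + 1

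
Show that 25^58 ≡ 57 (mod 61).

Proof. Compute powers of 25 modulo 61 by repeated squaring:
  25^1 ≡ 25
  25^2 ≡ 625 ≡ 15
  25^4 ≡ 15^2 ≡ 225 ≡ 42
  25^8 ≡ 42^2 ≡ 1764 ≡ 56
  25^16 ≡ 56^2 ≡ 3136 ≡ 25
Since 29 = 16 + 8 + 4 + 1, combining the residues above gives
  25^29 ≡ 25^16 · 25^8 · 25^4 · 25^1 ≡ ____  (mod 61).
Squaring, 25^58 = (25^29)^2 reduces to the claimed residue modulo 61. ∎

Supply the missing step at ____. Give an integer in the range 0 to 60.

22

25^16 · 25^8 · 25^4 · 25^1 ≡ 25 · 56 · 42 · 25 = 1470000.
1470000 mod 61 = 22, so 25^29 ≡ 22 (mod 61).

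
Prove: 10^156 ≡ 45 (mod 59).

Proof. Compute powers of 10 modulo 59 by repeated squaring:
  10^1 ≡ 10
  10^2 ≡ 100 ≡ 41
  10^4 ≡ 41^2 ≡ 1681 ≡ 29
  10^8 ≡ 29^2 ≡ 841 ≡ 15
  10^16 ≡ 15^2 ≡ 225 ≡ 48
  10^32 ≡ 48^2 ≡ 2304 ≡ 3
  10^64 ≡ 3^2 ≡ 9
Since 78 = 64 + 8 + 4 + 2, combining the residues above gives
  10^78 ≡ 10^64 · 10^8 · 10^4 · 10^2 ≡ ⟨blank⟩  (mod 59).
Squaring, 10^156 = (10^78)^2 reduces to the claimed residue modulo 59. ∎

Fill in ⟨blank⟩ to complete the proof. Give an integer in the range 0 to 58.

35

Multiply the listed residues: 9 · 15 · 29 · 41 = 135 → 3915 → 160515.
Reducing modulo 59: 160515 = 2720·59 + 35, so 10^78 ≡ 35.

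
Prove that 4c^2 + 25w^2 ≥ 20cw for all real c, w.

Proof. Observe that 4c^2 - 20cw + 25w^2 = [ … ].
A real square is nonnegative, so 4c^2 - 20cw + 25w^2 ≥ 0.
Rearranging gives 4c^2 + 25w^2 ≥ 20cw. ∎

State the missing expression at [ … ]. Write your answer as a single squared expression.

The leading and trailing coefficients are 2^2 and 5^2, and 20 = 2·2·5, so the trinomial is (2c - 5w)^2.
Hence 4c^2 - 20cw + 25w^2 ≥ 0.

(2c - 5w)^2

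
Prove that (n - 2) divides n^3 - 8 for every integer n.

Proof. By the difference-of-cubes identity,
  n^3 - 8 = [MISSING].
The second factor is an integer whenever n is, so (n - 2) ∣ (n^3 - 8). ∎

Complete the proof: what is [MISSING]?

a^3 - b^3 = (a - b)(a^2 + ab + b^2). With a = n, b = 2:
n^3 - 8 = (n - 2)(n^2 + 2n + 4).

(n - 2)(n^2 + 2n + 4)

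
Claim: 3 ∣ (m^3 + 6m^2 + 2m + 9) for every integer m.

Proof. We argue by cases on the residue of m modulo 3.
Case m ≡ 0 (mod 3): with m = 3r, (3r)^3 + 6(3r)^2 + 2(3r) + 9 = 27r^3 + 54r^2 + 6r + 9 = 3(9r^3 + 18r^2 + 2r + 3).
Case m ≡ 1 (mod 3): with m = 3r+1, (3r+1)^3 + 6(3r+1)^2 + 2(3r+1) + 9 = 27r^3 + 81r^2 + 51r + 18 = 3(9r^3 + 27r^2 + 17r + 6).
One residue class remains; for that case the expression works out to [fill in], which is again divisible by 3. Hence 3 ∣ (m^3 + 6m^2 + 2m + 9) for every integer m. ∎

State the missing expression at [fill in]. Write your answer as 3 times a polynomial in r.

The residues treated are {0, 1}, so the missing case is m ≡ 2 (mod 3); write m = 3r+2.
Then (3r+2)^3 + 6(3r+2)^2 + 2(3r+2) + 9 = 27r^3 + 108r^2 + 114r + 45 = 3(9r^3 + 36r^2 + 38r + 15).

3(9r^3 + 36r^2 + 38r + 15)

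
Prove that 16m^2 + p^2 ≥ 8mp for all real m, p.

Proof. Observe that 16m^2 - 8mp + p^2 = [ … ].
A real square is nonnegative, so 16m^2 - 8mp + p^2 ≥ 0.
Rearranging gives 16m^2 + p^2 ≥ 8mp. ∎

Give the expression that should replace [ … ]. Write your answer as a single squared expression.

(4m - p)^2

16m^2 - 8mp + p^2 is a perfect-square trinomial: the outer terms are (4m)^2 and (p)^2, and the cross term is -2·4m·p.
So 16m^2 - 8mp + p^2 = (4m - p)^2 ≥ 0.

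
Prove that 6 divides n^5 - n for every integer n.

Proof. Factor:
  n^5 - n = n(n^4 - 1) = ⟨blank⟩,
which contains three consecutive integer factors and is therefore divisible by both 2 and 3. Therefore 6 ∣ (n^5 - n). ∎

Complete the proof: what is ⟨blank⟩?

(n - 1)n(n + 1)(n^2 + 1)

n^4 - 1 = (n^2 - 1)(n^2 + 1), and n^2 - 1 = (n-1)(n+1).
So n(n^4 - 1) = (n - 1)n(n + 1)(n^2 + 1).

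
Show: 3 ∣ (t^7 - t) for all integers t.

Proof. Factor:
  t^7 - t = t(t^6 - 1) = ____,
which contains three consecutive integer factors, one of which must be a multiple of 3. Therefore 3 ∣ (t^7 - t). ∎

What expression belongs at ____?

t^6 - 1 = (t^2 - 1)(t^4 + t^2 + 1), and t^2 - 1 = (t-1)(t+1).
So t(t^6 - 1) = (t - 1)t(t + 1)(t^4 + t^2 + 1).

(t - 1)t(t + 1)(t^4 + t^2 + 1)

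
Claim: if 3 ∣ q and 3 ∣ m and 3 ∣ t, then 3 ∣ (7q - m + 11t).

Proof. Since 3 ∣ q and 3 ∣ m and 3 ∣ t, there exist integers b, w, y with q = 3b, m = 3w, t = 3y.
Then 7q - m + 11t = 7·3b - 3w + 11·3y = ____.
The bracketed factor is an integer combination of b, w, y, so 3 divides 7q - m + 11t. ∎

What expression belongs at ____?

3(7b - w + 11y)

Pull the common 3 out of every term: 7·3b - 3w + 11·3y = 3(7b - w + 11y).
7b - w + 11y is an integer, which exhibits the divisibility.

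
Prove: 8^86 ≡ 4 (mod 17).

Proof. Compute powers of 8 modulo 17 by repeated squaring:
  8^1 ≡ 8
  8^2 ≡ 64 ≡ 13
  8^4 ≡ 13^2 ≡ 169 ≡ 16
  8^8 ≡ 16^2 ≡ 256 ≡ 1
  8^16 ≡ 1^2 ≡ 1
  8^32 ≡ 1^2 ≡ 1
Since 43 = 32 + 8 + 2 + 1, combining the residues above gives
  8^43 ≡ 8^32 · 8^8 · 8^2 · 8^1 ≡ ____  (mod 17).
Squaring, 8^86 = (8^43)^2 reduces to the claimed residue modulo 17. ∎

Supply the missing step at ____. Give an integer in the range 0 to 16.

2

Multiply the listed residues: 1 · 1 · 13 · 8 = 1 → 13 → 104.
Reducing modulo 17: 104 = 6·17 + 2, so 8^43 ≡ 2.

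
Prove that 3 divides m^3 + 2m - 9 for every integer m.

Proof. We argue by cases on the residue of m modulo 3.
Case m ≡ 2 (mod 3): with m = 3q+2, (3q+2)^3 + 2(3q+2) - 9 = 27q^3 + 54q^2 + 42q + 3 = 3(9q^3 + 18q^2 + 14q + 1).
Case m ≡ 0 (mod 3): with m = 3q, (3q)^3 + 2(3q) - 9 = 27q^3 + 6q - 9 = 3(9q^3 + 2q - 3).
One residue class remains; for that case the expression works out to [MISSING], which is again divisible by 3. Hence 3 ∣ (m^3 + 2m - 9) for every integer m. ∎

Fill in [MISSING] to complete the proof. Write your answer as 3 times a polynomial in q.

The residues treated are {2, 0}, so the missing case is m ≡ 1 (mod 3); write m = 3q+1.
Then (3q+1)^3 + 2(3q+1) - 9 = 27q^3 + 27q^2 + 15q - 6 = 3(9q^3 + 9q^2 + 5q - 2).

3(9q^3 + 9q^2 + 5q - 2)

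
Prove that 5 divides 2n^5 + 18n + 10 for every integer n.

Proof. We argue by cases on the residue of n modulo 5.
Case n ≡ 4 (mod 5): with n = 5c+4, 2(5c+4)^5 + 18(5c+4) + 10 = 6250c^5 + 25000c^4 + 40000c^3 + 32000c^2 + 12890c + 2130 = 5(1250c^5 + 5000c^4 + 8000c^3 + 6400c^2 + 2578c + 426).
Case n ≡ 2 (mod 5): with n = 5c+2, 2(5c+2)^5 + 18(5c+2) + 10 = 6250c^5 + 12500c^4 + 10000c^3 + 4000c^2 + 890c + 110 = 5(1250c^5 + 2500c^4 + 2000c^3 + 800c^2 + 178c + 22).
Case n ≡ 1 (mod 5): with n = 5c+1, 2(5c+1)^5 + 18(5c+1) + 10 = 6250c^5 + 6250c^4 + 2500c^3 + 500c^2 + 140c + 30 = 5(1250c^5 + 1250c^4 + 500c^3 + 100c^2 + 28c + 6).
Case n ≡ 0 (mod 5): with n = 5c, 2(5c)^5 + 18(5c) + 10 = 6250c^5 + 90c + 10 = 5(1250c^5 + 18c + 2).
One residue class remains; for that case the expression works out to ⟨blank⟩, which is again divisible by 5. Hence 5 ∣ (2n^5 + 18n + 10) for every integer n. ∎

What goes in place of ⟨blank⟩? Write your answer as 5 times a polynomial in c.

The residues treated are {4, 2, 1, 0}, so the missing case is n ≡ 3 (mod 5); write n = 5c+3.
Then 2(5c+3)^5 + 18(5c+3) + 10 = 6250c^5 + 18750c^4 + 22500c^3 + 13500c^2 + 4140c + 550 = 5(1250c^5 + 3750c^4 + 4500c^3 + 2700c^2 + 828c + 110).

5(1250c^5 + 3750c^4 + 4500c^3 + 2700c^2 + 828c + 110)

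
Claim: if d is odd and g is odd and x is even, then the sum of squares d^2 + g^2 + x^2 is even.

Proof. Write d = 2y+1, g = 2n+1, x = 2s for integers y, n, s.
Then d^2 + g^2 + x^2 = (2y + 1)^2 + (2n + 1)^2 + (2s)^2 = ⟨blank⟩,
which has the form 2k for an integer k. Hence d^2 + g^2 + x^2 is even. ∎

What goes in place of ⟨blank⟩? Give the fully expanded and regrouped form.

Expanding: (2y + 1)^2 + (2n + 1)^2 + (2s)^2 = 4n^2 + 4n + 4s^2 + 4y^2 + 4y + 2.
Every term is even; pulling out the factor of 2 gives 2(2n^2 + 2n + 2s^2 + 2y^2 + 2y + 1).

2(2n^2 + 2n + 2s^2 + 2y^2 + 2y + 1)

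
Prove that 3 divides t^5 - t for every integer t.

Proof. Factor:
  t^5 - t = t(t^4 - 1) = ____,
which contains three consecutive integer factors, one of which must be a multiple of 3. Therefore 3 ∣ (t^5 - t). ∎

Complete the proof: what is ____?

(t - 1)t(t + 1)(t^2 + 1)

t^4 - 1 = (t^2 - 1)(t^2 + 1), and t^2 - 1 = (t-1)(t+1).
So t(t^4 - 1) = (t - 1)t(t + 1)(t^2 + 1).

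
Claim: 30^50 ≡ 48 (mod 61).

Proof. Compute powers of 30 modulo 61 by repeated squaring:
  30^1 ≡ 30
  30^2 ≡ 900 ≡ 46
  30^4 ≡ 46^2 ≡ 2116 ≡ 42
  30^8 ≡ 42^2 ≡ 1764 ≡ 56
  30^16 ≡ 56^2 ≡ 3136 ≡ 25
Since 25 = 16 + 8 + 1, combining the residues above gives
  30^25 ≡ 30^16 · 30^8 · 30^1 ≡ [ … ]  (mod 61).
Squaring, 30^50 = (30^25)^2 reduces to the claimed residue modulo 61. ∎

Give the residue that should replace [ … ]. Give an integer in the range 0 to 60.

32

30^16 · 30^8 · 30^1 ≡ 25 · 56 · 30 = 42000.
42000 mod 61 = 32, so 30^25 ≡ 32 (mod 61).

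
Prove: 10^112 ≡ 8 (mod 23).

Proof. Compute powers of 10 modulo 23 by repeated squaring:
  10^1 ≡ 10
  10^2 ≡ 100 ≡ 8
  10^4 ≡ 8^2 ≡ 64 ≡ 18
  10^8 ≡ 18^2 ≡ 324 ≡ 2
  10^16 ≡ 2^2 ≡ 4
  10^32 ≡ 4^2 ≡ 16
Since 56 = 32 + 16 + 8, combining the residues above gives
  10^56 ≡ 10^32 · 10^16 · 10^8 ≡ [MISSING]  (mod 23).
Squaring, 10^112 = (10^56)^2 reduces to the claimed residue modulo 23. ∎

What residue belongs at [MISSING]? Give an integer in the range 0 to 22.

Multiply the listed residues: 16 · 4 · 2 = 64 → 128.
Reducing modulo 23: 128 = 5·23 + 13, so 10^56 ≡ 13.

13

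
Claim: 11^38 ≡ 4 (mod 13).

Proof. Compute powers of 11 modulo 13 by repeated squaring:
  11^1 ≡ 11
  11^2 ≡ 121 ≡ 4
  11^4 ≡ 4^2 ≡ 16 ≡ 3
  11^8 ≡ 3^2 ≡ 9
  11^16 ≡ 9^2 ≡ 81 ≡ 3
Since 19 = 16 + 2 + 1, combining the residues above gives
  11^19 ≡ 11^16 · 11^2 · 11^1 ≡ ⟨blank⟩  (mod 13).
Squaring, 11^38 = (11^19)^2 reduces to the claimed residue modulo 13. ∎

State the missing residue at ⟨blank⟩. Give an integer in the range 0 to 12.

2

Multiply the listed residues: 3 · 4 · 11 = 12 → 132.
Reducing modulo 13: 132 = 10·13 + 2, so 11^19 ≡ 2.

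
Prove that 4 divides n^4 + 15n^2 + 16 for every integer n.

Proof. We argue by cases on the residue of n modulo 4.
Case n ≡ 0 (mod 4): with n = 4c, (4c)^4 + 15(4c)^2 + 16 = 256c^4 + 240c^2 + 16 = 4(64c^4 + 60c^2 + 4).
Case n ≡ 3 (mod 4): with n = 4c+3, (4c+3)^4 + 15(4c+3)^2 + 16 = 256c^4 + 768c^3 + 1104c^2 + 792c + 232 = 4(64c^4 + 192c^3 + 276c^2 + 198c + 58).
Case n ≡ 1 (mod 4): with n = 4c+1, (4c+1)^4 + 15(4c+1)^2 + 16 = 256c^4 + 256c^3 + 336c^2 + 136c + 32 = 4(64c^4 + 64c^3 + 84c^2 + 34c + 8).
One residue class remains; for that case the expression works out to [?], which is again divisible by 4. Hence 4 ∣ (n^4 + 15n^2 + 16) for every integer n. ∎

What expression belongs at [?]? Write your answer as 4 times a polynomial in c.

Only n ≡ 2 (mod 4) is unaccounted for. Put n = 4c+2:
(4c+2)^4 + 15(4c+2)^2 + 16 expands to 256c^4 + 512c^3 + 624c^2 + 368c + 92,
and factoring out 4 leaves 4(64c^4 + 128c^3 + 156c^2 + 92c + 23).

4(64c^4 + 128c^3 + 156c^2 + 92c + 23)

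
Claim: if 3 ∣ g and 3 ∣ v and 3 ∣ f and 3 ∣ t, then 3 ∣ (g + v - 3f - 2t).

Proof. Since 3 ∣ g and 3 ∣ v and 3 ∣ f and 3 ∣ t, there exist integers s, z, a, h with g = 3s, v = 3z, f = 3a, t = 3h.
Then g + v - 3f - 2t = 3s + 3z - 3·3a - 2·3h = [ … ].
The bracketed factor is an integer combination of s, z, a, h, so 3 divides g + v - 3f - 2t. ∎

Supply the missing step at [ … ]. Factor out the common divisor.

3(-3a - 2h + s + z)

Pull the common 3 out of every term: 3s + 3z - 3·3a - 2·3h = 3(-3a - 2h + s + z).
-3a - 2h + s + z is an integer, which exhibits the divisibility.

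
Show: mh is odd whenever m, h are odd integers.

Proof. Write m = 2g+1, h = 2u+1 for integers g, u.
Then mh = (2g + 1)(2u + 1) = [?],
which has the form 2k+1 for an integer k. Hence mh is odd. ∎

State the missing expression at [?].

2(2gu + g + u) + 1

Expanding: (2g + 1)(2u + 1) = 4gu + 2g + 2u + 1.
Every term except the constant is even, so this is 2(2gu + g + u) + 1,
and 2gu + g + u ∈ ℤ gives the required form.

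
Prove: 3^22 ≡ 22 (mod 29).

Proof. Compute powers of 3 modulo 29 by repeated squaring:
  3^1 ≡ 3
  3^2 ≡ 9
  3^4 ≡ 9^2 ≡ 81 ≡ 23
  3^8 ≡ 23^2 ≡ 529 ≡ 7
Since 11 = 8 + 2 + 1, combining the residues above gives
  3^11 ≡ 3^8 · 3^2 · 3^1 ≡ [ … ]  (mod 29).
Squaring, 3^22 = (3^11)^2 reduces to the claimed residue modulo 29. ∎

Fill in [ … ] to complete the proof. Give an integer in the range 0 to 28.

15

Multiply the listed residues: 7 · 9 · 3 = 63 → 189.
Reducing modulo 29: 189 = 6·29 + 15, so 3^11 ≡ 15.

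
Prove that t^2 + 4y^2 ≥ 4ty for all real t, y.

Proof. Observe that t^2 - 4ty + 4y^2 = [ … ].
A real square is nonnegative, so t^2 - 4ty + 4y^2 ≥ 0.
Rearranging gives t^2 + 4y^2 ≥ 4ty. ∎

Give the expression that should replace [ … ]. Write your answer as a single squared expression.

The leading and trailing coefficients are 1^2 and 2^2, and 4 = 2·1·2, so the trinomial is (t - 2y)^2.
Hence t^2 - 4ty + 4y^2 ≥ 0.

(t - 2y)^2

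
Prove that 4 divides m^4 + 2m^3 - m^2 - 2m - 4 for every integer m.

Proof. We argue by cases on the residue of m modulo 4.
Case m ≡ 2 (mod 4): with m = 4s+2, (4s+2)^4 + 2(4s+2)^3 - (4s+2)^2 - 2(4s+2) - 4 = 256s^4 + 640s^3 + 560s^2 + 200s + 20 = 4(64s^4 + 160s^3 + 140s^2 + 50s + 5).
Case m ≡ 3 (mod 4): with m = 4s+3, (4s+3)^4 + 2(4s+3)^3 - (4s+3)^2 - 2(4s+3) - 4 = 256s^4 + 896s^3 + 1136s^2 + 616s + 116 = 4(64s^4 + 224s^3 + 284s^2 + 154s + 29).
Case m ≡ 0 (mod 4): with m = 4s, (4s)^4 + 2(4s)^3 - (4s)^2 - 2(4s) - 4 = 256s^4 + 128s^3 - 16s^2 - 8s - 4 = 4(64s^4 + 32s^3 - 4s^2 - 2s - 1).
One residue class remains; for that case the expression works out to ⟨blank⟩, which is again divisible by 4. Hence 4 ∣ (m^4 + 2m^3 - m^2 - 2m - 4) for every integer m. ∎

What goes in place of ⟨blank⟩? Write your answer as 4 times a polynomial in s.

Only m ≡ 1 (mod 4) is unaccounted for. Put m = 4s+1:
(4s+1)^4 + 2(4s+1)^3 - (4s+1)^2 - 2(4s+1) - 4 expands to 256s^4 + 384s^3 + 176s^2 + 24s - 4,
and factoring out 4 leaves 4(64s^4 + 96s^3 + 44s^2 + 6s - 1).

4(64s^4 + 96s^3 + 44s^2 + 6s - 1)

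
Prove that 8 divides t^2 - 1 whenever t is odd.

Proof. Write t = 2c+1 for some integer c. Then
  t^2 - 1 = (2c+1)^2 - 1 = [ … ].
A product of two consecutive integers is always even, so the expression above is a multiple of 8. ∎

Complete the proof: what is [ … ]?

(2c+1)^2 - 1 = 4c^2 + 4c + 1 - 1 = 4c^2 + 4c = 4c(c+1).
Since c and c+1 are consecutive, c(c+1) is even, and 4·(even) is a multiple of 8.

4c(c + 1)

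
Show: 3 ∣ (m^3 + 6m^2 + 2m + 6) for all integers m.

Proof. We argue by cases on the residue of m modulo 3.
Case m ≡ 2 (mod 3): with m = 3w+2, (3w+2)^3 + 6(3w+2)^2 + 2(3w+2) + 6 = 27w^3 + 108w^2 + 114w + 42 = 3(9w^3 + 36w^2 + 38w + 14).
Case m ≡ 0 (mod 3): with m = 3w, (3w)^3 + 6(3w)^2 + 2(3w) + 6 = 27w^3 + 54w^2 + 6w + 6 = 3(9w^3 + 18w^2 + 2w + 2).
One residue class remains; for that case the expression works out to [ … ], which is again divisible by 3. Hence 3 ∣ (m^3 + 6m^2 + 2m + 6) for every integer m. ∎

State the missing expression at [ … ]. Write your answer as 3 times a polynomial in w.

The residues treated are {2, 0}, so the missing case is m ≡ 1 (mod 3); write m = 3w+1.
Then (3w+1)^3 + 6(3w+1)^2 + 2(3w+1) + 6 = 27w^3 + 81w^2 + 51w + 15 = 3(9w^3 + 27w^2 + 17w + 5).

3(9w^3 + 27w^2 + 17w + 5)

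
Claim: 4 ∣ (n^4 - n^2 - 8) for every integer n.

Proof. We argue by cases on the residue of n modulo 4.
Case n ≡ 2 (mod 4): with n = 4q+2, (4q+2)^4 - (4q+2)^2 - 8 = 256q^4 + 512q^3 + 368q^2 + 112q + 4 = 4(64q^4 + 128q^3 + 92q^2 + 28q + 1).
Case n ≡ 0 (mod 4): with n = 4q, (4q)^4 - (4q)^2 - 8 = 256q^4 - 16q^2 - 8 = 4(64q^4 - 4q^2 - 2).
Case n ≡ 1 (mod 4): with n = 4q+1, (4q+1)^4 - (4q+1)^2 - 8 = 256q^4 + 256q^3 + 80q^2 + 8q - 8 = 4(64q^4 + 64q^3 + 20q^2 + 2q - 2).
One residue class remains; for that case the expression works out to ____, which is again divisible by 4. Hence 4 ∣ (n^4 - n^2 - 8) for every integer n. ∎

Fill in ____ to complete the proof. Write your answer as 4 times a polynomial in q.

4(64q^4 + 192q^3 + 212q^2 + 102q + 16)

The residues treated are {2, 0, 1}, so the missing case is n ≡ 3 (mod 4); write n = 4q+3.
Then (4q+3)^4 - (4q+3)^2 - 8 = 256q^4 + 768q^3 + 848q^2 + 408q + 64 = 4(64q^4 + 192q^3 + 212q^2 + 102q + 16).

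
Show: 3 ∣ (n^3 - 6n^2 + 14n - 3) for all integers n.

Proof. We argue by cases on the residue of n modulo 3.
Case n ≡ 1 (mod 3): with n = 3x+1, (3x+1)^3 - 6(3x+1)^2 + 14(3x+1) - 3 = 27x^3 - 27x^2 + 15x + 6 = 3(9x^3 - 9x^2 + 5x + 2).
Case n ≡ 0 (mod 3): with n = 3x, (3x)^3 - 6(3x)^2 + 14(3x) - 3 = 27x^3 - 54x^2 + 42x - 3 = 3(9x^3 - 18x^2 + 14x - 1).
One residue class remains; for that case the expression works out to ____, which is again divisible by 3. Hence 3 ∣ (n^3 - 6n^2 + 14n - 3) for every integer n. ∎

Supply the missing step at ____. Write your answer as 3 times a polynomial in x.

3(9x^3 + 2x + 3)

The residues treated are {1, 0}, so the missing case is n ≡ 2 (mod 3); write n = 3x+2.
Then (3x+2)^3 - 6(3x+2)^2 + 14(3x+2) - 3 = 27x^3 + 6x + 9 = 3(9x^3 + 2x + 3).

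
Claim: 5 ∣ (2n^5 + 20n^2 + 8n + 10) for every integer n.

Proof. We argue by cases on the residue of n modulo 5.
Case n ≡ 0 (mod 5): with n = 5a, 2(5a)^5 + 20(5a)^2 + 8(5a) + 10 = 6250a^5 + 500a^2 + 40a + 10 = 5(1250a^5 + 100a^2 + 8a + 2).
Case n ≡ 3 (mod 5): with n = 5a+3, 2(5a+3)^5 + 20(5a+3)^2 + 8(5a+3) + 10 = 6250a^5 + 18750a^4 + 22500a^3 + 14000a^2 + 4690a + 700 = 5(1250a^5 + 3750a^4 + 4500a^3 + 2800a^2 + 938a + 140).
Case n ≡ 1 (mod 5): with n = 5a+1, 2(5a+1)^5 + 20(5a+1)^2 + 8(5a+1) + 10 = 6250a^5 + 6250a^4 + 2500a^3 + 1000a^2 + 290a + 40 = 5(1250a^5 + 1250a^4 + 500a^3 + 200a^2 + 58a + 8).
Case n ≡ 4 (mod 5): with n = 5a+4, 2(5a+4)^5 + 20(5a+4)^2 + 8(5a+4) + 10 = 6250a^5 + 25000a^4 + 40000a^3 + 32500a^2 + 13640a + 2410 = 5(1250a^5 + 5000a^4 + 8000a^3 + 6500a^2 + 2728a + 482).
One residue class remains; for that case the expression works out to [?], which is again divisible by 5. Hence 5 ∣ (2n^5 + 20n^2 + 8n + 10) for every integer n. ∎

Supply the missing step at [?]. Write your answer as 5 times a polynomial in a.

The residues treated are {0, 3, 1, 4}, so the missing case is n ≡ 2 (mod 5); write n = 5a+2.
Then 2(5a+2)^5 + 20(5a+2)^2 + 8(5a+2) + 10 = 6250a^5 + 12500a^4 + 10000a^3 + 4500a^2 + 1240a + 170 = 5(1250a^5 + 2500a^4 + 2000a^3 + 900a^2 + 248a + 34).

5(1250a^5 + 2500a^4 + 2000a^3 + 900a^2 + 248a + 34)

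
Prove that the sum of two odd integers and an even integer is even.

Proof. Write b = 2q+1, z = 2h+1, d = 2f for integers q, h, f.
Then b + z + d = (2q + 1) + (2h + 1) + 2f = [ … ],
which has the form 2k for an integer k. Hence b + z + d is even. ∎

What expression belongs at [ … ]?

2(f + h + q + 1)

Expanding: (2q + 1) + (2h + 1) + 2f = 2f + 2h + 2q + 2.
Every term is even; pulling out the factor of 2 gives 2(f + h + q + 1).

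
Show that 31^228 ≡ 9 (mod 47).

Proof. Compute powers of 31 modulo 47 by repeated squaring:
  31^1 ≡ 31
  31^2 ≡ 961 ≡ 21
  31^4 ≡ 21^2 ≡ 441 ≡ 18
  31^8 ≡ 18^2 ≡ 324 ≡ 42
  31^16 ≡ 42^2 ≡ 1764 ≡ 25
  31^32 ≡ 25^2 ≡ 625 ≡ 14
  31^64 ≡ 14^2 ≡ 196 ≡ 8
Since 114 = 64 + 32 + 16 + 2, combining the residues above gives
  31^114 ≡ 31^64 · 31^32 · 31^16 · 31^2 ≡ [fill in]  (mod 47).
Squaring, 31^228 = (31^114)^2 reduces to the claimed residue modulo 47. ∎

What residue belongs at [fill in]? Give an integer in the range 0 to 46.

3

Multiply the listed residues: 8 · 14 · 25 · 21 = 112 → 2800 → 58800.
Reducing modulo 47: 58800 = 1251·47 + 3, so 31^114 ≡ 3.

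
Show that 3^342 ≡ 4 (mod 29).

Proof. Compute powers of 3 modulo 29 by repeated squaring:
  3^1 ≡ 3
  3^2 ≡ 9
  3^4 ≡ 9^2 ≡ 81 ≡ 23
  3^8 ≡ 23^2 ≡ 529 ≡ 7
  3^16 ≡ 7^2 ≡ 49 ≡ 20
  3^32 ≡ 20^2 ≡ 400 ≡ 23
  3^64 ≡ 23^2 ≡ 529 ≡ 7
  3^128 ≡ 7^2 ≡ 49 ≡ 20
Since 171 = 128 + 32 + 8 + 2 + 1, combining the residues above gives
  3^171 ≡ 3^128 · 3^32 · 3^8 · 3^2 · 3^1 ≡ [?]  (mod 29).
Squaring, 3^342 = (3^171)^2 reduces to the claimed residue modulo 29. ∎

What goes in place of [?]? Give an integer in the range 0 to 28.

Multiply the listed residues: 20 · 23 · 7 · 9 · 3 = 460 → 3220 → 28980 → 86940.
Reducing modulo 29: 86940 = 2997·29 + 27, so 3^171 ≡ 27.

27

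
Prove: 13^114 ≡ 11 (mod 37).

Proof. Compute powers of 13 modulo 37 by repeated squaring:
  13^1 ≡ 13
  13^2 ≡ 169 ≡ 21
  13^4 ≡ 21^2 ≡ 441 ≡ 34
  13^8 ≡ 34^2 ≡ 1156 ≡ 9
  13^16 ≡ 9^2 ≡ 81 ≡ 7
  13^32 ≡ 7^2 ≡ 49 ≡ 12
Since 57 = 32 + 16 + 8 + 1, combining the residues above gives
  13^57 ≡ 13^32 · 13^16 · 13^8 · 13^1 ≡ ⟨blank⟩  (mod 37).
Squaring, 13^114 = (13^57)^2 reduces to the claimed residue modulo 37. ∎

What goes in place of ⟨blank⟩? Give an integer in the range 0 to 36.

Multiply the listed residues: 12 · 7 · 9 · 13 = 84 → 756 → 9828.
Reducing modulo 37: 9828 = 265·37 + 23, so 13^57 ≡ 23.

23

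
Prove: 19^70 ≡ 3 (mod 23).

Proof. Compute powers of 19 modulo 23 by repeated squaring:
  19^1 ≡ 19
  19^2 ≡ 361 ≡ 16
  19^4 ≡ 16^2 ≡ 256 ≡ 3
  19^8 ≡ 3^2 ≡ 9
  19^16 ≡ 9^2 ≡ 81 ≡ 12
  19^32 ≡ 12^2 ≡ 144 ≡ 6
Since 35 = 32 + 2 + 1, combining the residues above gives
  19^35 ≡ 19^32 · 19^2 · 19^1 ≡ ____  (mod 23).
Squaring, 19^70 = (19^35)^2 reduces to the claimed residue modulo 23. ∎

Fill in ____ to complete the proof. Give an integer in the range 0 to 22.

7

19^32 · 19^2 · 19^1 ≡ 6 · 16 · 19 = 1824.
1824 mod 23 = 7, so 19^35 ≡ 7 (mod 23).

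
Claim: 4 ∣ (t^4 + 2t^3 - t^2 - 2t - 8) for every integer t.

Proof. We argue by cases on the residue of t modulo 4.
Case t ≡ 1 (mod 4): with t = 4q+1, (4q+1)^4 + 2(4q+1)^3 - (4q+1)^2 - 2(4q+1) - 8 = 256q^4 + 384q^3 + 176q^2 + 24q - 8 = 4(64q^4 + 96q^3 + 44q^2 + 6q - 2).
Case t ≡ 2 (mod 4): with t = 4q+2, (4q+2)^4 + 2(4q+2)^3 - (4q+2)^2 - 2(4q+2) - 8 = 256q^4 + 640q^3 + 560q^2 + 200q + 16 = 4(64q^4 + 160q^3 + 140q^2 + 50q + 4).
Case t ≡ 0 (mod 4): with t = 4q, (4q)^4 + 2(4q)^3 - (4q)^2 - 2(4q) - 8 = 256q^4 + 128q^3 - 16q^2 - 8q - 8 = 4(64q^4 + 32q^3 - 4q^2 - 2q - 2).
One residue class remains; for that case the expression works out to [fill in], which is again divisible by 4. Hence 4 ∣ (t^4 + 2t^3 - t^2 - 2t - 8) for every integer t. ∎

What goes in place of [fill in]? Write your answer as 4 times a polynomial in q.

4(64q^4 + 224q^3 + 284q^2 + 154q + 28)

Only t ≡ 3 (mod 4) is unaccounted for. Put t = 4q+3:
(4q+3)^4 + 2(4q+3)^3 - (4q+3)^2 - 2(4q+3) - 8 expands to 256q^4 + 896q^3 + 1136q^2 + 616q + 112,
and factoring out 4 leaves 4(64q^4 + 224q^3 + 284q^2 + 154q + 28).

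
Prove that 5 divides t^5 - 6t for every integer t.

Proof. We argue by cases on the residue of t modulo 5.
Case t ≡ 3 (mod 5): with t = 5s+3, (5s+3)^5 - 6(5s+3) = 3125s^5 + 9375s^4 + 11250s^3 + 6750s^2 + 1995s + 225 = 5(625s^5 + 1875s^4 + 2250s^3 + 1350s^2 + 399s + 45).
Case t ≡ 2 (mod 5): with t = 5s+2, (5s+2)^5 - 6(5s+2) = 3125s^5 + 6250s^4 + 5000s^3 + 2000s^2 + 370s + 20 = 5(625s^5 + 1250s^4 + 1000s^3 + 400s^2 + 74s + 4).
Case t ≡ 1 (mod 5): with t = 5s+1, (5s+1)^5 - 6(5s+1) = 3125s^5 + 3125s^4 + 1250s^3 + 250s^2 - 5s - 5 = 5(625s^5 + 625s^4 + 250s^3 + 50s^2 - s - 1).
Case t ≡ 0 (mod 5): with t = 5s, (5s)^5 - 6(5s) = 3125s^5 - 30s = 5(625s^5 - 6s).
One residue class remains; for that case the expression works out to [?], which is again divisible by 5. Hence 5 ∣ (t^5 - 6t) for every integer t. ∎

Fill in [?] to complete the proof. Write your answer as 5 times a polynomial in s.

Only t ≡ 4 (mod 5) is unaccounted for. Put t = 5s+4:
(5s+4)^5 - 6(5s+4) expands to 3125s^5 + 12500s^4 + 20000s^3 + 16000s^2 + 6370s + 1000,
and factoring out 5 leaves 5(625s^5 + 2500s^4 + 4000s^3 + 3200s^2 + 1274s + 200).

5(625s^5 + 2500s^4 + 4000s^3 + 3200s^2 + 1274s + 200)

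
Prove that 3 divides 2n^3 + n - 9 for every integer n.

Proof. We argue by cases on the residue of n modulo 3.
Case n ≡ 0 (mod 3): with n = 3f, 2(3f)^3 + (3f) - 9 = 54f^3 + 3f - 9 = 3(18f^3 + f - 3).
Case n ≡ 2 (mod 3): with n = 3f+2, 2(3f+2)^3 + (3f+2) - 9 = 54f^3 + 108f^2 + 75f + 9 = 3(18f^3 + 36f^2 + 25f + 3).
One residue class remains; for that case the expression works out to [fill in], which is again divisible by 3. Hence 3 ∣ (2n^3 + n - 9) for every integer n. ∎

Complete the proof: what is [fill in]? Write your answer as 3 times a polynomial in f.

3(18f^3 + 18f^2 + 7f - 2)

The residues treated are {0, 2}, so the missing case is n ≡ 1 (mod 3); write n = 3f+1.
Then 2(3f+1)^3 + (3f+1) - 9 = 54f^3 + 54f^2 + 21f - 6 = 3(18f^3 + 18f^2 + 7f - 2).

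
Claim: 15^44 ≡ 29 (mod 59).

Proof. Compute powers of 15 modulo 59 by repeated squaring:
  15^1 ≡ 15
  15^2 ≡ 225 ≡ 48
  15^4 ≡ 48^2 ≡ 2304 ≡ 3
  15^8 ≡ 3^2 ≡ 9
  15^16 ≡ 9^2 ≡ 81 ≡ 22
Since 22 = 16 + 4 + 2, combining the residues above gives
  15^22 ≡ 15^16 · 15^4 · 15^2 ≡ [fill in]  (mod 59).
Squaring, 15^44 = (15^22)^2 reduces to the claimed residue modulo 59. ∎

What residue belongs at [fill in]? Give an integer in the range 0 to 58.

41

Multiply the listed residues: 22 · 3 · 48 = 66 → 3168.
Reducing modulo 59: 3168 = 53·59 + 41, so 15^22 ≡ 41.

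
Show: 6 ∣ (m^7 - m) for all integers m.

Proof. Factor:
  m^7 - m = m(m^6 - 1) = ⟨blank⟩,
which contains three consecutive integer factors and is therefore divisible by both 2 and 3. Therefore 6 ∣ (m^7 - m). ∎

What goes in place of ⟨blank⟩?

m^6 - 1 = (m^2 - 1)(m^4 + m^2 + 1), and m^2 - 1 = (m-1)(m+1).
So m(m^6 - 1) = (m - 1)m(m + 1)(m^4 + m^2 + 1).

(m - 1)m(m + 1)(m^4 + m^2 + 1)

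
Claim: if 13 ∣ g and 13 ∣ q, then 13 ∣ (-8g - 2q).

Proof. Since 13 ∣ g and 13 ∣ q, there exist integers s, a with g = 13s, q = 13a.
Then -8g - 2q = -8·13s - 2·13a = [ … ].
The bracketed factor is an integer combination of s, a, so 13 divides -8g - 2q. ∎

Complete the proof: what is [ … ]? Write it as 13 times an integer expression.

Pull the common 13 out of every term: -8·13s - 2·13a = 13(-2a - 8s).
-2a - 8s is an integer, which exhibits the divisibility.

13(-2a - 8s)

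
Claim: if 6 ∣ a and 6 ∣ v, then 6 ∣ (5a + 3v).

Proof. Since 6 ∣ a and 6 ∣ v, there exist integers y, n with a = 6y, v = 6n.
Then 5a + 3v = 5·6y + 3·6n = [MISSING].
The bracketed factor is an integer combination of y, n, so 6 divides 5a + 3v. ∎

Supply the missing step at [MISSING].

6(3n + 5y)

Each term has a factor of 6: 5·6y + 3·6n = 6·(3n + 5y).
Since 3n + 5y is an integer, 6 ∣ (5a + 3v).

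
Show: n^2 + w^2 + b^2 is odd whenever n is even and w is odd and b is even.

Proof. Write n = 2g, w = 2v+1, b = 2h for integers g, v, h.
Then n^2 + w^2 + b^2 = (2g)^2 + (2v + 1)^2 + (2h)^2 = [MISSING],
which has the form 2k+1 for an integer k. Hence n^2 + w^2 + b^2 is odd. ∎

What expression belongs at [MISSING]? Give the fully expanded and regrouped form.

(2g)^2 + (2v + 1)^2 + (2h)^2 = 4g^2 + 4h^2 + 4v^2 + 4v + 1
= 2(2g^2 + 2h^2 + 2v^2 + 2v) + 1.
Since 2g^2 + 2h^2 + 2v^2 + 2v is an integer, the sum of squares is of the form 2k+1 for an integer k.

2(2g^2 + 2h^2 + 2v^2 + 2v) + 1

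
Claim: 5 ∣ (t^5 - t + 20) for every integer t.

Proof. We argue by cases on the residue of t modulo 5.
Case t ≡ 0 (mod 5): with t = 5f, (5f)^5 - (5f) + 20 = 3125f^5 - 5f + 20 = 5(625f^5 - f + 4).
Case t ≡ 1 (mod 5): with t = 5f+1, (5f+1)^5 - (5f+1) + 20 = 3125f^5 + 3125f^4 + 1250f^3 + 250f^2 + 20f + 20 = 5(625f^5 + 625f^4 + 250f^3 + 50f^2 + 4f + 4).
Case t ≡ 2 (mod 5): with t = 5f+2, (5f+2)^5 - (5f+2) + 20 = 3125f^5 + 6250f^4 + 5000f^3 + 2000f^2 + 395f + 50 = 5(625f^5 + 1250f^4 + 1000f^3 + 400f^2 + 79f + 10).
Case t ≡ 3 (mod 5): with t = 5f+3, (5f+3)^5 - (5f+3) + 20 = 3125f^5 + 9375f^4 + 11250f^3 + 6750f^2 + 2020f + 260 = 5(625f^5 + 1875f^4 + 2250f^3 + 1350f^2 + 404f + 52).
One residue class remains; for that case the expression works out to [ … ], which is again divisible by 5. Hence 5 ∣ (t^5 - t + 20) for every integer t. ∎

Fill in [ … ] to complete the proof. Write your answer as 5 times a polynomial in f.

Only t ≡ 4 (mod 5) is unaccounted for. Put t = 5f+4:
(5f+4)^5 - (5f+4) + 20 expands to 3125f^5 + 12500f^4 + 20000f^3 + 16000f^2 + 6395f + 1040,
and factoring out 5 leaves 5(625f^5 + 2500f^4 + 4000f^3 + 3200f^2 + 1279f + 208).

5(625f^5 + 2500f^4 + 4000f^3 + 3200f^2 + 1279f + 208)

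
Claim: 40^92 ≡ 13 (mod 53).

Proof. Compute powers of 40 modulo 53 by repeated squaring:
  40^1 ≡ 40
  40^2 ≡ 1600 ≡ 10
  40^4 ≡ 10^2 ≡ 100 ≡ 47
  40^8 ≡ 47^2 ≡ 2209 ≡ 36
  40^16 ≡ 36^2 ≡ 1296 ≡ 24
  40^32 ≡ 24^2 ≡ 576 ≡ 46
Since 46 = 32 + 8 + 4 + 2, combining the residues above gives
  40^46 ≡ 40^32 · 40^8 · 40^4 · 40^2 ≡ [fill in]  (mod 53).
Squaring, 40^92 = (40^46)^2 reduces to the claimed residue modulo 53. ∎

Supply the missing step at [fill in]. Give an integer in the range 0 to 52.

40^32 · 40^8 · 40^4 · 40^2 ≡ 46 · 36 · 47 · 10 = 778320.
778320 mod 53 = 15, so 40^46 ≡ 15 (mod 53).

15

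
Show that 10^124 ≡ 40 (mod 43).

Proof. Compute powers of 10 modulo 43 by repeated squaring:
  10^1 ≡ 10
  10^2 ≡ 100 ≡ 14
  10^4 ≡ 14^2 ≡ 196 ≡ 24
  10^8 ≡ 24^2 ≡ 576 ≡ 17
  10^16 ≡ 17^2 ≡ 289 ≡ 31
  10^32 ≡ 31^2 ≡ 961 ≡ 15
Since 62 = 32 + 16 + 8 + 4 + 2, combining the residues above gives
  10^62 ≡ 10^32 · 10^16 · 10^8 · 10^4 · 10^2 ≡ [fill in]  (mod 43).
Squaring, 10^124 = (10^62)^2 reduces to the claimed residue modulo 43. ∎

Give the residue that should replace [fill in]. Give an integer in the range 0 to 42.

13

10^32 · 10^16 · 10^8 · 10^4 · 10^2 ≡ 15 · 31 · 17 · 24 · 14 = 2656080.
2656080 mod 43 = 13, so 10^62 ≡ 13 (mod 43).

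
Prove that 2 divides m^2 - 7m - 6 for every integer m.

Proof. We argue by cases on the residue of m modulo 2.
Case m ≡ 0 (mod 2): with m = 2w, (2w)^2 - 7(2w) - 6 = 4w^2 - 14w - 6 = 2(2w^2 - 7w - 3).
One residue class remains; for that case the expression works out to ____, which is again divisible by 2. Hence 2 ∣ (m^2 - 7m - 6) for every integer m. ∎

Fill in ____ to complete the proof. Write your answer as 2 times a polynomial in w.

2(2w^2 - 5w - 6)

The residues treated are {0}, so the missing case is m ≡ 1 (mod 2); write m = 2w+1.
Then (2w+1)^2 - 7(2w+1) - 6 = 4w^2 - 10w - 12 = 2(2w^2 - 5w - 6).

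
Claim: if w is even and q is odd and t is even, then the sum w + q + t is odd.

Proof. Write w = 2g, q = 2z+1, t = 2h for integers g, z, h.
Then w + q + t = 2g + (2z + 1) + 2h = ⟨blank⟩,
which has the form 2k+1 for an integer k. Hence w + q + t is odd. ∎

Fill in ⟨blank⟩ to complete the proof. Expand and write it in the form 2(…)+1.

2(g + h + z) + 1

Expanding: 2g + (2z + 1) + 2h = 2g + 2h + 2z + 1.
Every term except the constant is even, so this is 2(g + h + z) + 1,
and g + h + z ∈ ℤ gives the required form.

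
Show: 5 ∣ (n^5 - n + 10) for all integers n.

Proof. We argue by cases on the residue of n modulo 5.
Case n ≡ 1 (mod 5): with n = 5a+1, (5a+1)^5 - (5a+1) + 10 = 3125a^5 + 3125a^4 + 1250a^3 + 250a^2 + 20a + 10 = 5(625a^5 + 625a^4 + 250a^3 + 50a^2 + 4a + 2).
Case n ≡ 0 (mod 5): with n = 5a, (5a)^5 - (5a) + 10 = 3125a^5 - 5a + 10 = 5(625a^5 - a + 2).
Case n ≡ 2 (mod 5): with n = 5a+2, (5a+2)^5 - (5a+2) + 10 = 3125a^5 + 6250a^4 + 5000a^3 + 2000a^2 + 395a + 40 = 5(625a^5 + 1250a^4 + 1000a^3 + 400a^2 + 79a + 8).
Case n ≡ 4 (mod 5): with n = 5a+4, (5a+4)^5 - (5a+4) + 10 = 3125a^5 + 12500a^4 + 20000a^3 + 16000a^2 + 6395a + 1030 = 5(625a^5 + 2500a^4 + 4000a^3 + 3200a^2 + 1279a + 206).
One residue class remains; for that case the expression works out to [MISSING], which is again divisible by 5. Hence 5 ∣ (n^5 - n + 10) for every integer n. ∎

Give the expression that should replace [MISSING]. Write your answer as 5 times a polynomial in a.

5(625a^5 + 1875a^4 + 2250a^3 + 1350a^2 + 404a + 50)

The residues treated are {1, 0, 2, 4}, so the missing case is n ≡ 3 (mod 5); write n = 5a+3.
Then (5a+3)^5 - (5a+3) + 10 = 3125a^5 + 9375a^4 + 11250a^3 + 6750a^2 + 2020a + 250 = 5(625a^5 + 1875a^4 + 2250a^3 + 1350a^2 + 404a + 50).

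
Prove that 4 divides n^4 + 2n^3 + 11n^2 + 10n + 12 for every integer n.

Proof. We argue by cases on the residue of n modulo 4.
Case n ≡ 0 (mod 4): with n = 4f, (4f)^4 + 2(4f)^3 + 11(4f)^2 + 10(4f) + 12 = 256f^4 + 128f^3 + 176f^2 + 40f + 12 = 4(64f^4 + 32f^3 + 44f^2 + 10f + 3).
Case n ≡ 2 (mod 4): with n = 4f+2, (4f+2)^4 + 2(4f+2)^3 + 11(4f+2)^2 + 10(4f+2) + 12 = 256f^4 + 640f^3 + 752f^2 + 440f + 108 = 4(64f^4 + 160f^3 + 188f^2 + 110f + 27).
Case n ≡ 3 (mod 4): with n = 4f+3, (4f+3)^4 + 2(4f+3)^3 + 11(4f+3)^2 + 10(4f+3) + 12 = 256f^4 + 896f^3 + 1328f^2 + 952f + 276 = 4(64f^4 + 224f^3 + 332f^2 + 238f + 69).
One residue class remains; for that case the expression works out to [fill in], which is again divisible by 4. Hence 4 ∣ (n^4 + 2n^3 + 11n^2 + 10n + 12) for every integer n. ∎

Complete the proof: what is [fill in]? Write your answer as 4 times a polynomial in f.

4(64f^4 + 96f^3 + 92f^2 + 42f + 9)

Only n ≡ 1 (mod 4) is unaccounted for. Put n = 4f+1:
(4f+1)^4 + 2(4f+1)^3 + 11(4f+1)^2 + 10(4f+1) + 12 expands to 256f^4 + 384f^3 + 368f^2 + 168f + 36,
and factoring out 4 leaves 4(64f^4 + 96f^3 + 92f^2 + 42f + 9).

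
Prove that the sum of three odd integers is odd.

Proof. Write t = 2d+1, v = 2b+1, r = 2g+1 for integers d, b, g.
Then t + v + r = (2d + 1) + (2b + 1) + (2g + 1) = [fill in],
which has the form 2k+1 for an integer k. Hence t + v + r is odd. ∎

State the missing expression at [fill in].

Expanding: (2d + 1) + (2b + 1) + (2g + 1) = 2b + 2d + 2g + 3.
Every term except the constant is even, so this is 2(b + d + g + 1) + 1,
and b + d + g + 1 ∈ ℤ gives the required form.

2(b + d + g + 1) + 1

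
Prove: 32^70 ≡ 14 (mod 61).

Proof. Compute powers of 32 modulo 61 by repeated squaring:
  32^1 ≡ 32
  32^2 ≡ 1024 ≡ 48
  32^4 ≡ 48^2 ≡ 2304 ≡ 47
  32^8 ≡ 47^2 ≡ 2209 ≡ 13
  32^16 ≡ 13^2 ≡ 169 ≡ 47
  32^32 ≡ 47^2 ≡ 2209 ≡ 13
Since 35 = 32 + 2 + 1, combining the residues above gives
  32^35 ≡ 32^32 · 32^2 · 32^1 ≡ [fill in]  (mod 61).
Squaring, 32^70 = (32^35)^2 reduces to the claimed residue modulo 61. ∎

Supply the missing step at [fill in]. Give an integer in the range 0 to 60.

21

32^32 · 32^2 · 32^1 ≡ 13 · 48 · 32 = 19968.
19968 mod 61 = 21, so 32^35 ≡ 21 (mod 61).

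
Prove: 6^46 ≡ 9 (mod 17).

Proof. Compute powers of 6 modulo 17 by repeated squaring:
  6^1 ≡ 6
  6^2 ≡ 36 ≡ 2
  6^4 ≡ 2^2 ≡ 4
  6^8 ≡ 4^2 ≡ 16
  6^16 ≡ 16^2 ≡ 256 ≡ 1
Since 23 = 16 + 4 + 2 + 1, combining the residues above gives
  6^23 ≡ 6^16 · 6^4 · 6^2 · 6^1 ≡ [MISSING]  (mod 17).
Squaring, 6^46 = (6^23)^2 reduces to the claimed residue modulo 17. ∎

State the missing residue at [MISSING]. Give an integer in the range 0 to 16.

14

Multiply the listed residues: 1 · 4 · 2 · 6 = 4 → 8 → 48.
Reducing modulo 17: 48 = 2·17 + 14, so 6^23 ≡ 14.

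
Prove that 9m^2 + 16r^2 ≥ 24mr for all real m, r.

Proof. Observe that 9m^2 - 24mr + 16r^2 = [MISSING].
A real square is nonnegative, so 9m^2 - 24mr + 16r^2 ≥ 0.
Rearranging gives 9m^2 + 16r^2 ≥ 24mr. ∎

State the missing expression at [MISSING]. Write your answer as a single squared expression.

(3m - 4r)^2

9m^2 - 24mr + 16r^2 is a perfect-square trinomial: the outer terms are (3m)^2 and (4r)^2, and the cross term is -2·3m·4r.
So 9m^2 - 24mr + 16r^2 = (3m - 4r)^2 ≥ 0.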